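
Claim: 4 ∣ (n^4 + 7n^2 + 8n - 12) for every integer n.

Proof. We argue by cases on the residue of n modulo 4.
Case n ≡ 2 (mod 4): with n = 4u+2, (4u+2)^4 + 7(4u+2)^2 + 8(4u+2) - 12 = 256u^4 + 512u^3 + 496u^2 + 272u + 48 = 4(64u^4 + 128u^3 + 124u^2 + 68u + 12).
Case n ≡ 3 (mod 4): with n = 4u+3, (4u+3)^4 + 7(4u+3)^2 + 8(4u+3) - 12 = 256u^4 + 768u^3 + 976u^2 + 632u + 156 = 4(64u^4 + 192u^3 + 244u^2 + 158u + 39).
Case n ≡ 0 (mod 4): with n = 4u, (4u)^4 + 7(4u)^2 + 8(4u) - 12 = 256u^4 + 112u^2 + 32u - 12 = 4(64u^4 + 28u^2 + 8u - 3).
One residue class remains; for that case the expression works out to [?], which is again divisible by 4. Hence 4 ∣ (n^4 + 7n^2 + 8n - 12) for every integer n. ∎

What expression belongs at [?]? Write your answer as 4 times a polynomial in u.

The residues treated are {2, 3, 0}, so the missing case is n ≡ 1 (mod 4); write n = 4u+1.
Then (4u+1)^4 + 7(4u+1)^2 + 8(4u+1) - 12 = 256u^4 + 256u^3 + 208u^2 + 104u + 4 = 4(64u^4 + 64u^3 + 52u^2 + 26u + 1).

4(64u^4 + 64u^3 + 52u^2 + 26u + 1)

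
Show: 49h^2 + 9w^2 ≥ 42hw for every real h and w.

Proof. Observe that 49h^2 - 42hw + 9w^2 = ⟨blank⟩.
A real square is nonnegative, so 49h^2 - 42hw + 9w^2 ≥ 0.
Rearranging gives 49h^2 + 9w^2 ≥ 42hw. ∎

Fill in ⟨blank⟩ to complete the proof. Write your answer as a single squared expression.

(7h - 3w)^2

The leading and trailing coefficients are 7^2 and 3^2, and 42 = 2·7·3, so the trinomial is (7h - 3w)^2.
Hence 49h^2 - 42hw + 9w^2 ≥ 0.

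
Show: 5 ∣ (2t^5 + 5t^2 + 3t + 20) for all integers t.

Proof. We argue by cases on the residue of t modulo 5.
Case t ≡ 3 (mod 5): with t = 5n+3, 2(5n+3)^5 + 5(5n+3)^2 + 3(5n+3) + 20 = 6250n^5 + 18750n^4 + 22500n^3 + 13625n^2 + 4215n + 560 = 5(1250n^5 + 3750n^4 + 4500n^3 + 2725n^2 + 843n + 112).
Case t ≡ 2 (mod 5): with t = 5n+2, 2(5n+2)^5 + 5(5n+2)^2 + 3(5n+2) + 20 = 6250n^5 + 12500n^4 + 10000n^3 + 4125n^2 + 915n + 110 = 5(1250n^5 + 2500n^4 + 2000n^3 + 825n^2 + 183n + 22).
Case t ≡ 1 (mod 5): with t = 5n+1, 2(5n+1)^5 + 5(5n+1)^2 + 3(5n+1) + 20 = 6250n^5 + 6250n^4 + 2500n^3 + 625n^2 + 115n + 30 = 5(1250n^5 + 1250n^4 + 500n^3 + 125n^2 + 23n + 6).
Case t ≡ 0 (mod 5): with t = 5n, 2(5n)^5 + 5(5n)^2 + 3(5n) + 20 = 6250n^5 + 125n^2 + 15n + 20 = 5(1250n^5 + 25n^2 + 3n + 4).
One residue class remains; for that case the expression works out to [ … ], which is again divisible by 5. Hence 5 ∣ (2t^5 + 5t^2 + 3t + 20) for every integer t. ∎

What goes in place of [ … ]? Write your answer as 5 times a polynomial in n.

5(1250n^5 + 5000n^4 + 8000n^3 + 6425n^2 + 2603n + 432)

Only t ≡ 4 (mod 5) is unaccounted for. Put t = 5n+4:
2(5n+4)^5 + 5(5n+4)^2 + 3(5n+4) + 20 expands to 6250n^5 + 25000n^4 + 40000n^3 + 32125n^2 + 13015n + 2160,
and factoring out 5 leaves 5(1250n^5 + 5000n^4 + 8000n^3 + 6425n^2 + 2603n + 432).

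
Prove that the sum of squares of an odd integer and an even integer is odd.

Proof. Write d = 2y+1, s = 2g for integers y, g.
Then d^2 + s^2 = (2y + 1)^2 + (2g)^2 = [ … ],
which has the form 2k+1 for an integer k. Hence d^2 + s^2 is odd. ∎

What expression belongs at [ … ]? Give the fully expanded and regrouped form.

2(2g^2 + 2y^2 + 2y) + 1

(2y + 1)^2 + (2g)^2 = 4g^2 + 4y^2 + 4y + 1
= 2(2g^2 + 2y^2 + 2y) + 1.
Since 2g^2 + 2y^2 + 2y is an integer, the sum of squares is of the form 2k+1 for an integer k.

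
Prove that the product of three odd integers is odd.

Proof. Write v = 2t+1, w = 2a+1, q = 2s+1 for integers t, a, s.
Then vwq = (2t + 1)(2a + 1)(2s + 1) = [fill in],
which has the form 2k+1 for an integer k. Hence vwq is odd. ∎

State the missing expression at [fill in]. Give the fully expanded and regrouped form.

Expanding: (2t + 1)(2a + 1)(2s + 1) = 8ast + 4as + 4at + 2a + 4st + 2s + 2t + 1.
Every term except the constant is even, so this is 2(4ast + 2as + 2at + a + 2st + s + t) + 1,
and 4ast + 2as + 2at + a + 2st + s + t ∈ ℤ gives the required form.

2(4ast + 2as + 2at + a + 2st + s + t) + 1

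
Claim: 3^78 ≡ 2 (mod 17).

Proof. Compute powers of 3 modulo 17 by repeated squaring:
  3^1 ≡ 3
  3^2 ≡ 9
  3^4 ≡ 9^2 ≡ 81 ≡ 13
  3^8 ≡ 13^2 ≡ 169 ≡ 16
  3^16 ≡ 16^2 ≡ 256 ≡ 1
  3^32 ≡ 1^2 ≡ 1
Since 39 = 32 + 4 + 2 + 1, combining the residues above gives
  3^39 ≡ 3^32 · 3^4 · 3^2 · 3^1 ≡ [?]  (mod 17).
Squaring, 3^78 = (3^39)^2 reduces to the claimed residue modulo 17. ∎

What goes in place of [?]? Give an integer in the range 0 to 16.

11

3^32 · 3^4 · 3^2 · 3^1 ≡ 1 · 13 · 9 · 3 = 351.
351 mod 17 = 11, so 3^39 ≡ 11 (mod 17).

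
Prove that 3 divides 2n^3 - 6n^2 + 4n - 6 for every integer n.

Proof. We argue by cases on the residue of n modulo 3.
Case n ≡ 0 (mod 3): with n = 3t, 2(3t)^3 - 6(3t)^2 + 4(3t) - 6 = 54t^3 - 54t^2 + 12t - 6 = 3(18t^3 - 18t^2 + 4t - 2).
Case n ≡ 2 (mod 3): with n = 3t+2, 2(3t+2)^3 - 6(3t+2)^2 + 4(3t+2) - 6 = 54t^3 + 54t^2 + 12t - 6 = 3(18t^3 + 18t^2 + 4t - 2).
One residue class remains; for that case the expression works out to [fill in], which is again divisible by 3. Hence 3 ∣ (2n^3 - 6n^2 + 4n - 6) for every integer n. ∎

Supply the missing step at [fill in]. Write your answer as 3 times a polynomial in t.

3(18t^3 - 2t - 2)

The residues treated are {0, 2}, so the missing case is n ≡ 1 (mod 3); write n = 3t+1.
Then 2(3t+1)^3 - 6(3t+1)^2 + 4(3t+1) - 6 = 54t^3 - 6t - 6 = 3(18t^3 - 2t - 2).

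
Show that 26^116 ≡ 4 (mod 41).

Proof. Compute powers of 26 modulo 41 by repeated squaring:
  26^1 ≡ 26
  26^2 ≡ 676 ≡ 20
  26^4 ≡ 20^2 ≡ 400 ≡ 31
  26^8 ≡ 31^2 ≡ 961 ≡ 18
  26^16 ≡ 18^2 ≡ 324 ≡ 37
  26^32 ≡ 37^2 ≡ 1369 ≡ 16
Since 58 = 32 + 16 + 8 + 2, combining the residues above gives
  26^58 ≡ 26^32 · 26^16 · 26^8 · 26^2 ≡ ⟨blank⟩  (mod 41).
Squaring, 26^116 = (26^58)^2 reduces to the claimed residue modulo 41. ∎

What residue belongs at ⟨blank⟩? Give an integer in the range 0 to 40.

2

Multiply the listed residues: 16 · 37 · 18 · 20 = 592 → 10656 → 213120.
Reducing modulo 41: 213120 = 5198·41 + 2, so 26^58 ≡ 2.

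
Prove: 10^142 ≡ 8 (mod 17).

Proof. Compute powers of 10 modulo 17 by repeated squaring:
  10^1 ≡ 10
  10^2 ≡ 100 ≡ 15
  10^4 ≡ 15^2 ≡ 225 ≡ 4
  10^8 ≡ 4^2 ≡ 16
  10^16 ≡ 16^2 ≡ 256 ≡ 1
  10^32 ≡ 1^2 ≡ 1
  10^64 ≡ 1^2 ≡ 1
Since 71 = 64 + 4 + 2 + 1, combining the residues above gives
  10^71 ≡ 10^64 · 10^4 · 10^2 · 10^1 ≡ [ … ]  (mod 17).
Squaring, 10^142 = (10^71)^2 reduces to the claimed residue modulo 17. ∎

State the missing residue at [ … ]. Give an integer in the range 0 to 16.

5

Multiply the listed residues: 1 · 4 · 15 · 10 = 4 → 60 → 600.
Reducing modulo 17: 600 = 35·17 + 5, so 10^71 ≡ 5.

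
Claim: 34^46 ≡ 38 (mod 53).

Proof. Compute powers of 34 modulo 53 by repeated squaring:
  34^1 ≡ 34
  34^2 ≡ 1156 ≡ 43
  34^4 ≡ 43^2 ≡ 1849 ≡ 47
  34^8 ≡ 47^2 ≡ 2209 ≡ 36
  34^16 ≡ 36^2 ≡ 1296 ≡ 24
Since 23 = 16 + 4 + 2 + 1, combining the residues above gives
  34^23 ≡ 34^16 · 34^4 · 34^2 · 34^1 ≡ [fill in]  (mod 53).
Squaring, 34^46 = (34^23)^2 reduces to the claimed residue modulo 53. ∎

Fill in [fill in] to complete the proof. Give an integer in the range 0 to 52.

34^16 · 34^4 · 34^2 · 34^1 ≡ 24 · 47 · 43 · 34 = 1649136.
1649136 mod 53 = 41, so 34^23 ≡ 41 (mod 53).

41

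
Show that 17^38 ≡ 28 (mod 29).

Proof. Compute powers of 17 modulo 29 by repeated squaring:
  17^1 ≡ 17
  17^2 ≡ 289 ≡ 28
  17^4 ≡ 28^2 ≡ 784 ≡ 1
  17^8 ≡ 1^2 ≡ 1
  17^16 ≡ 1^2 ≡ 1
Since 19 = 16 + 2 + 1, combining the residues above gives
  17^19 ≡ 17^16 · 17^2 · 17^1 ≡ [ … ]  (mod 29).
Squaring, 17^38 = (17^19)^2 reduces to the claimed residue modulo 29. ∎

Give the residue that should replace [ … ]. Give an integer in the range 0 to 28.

12

17^16 · 17^2 · 17^1 ≡ 1 · 28 · 17 = 476.
476 mod 29 = 12, so 17^19 ≡ 12 (mod 29).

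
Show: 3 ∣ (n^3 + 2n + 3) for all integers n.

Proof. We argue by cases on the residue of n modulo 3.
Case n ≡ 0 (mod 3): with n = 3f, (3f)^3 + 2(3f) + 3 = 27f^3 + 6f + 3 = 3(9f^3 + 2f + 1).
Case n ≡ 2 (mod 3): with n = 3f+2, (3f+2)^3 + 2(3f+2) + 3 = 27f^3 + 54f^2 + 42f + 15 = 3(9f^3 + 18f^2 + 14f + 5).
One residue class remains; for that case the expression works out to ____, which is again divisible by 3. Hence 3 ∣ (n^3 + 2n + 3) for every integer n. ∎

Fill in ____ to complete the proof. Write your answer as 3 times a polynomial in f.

3(9f^3 + 9f^2 + 5f + 2)

The residues treated are {0, 2}, so the missing case is n ≡ 1 (mod 3); write n = 3f+1.
Then (3f+1)^3 + 2(3f+1) + 3 = 27f^3 + 27f^2 + 15f + 6 = 3(9f^3 + 9f^2 + 5f + 2).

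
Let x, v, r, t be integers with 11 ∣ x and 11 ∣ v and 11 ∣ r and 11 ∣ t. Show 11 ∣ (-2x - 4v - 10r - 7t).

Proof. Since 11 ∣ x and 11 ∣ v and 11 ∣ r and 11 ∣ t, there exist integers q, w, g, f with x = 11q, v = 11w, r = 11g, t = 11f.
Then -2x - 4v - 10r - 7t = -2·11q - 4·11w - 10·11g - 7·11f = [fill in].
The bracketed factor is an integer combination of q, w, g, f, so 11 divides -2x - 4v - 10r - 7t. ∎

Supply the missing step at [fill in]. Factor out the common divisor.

Pull the common 11 out of every term: -2·11q - 4·11w - 10·11g - 7·11f = 11(-7f - 10g - 2q - 4w).
-7f - 10g - 2q - 4w is an integer, which exhibits the divisibility.

11(-7f - 10g - 2q - 4w)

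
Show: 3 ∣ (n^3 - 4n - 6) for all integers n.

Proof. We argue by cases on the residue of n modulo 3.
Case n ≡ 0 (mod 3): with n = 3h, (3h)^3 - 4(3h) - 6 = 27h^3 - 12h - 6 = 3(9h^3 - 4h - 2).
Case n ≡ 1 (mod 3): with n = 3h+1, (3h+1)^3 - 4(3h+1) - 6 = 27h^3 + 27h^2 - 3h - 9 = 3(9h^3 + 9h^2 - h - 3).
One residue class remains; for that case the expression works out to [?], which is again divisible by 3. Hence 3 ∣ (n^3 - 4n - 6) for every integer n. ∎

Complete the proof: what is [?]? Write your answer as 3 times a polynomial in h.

Only n ≡ 2 (mod 3) is unaccounted for. Put n = 3h+2:
(3h+2)^3 - 4(3h+2) - 6 expands to 27h^3 + 54h^2 + 24h - 6,
and factoring out 3 leaves 3(9h^3 + 18h^2 + 8h - 2).

3(9h^3 + 18h^2 + 8h - 2)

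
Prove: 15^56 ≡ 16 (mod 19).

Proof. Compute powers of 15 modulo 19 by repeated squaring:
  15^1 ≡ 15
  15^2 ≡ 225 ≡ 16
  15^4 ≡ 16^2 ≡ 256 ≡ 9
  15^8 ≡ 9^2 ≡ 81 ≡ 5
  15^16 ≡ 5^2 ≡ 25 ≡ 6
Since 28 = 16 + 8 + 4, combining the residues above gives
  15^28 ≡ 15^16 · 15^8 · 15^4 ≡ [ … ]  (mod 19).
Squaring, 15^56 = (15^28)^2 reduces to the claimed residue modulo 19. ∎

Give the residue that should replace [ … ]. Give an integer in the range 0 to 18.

15^16 · 15^8 · 15^4 ≡ 6 · 5 · 9 = 270.
270 mod 19 = 4, so 15^28 ≡ 4 (mod 19).

4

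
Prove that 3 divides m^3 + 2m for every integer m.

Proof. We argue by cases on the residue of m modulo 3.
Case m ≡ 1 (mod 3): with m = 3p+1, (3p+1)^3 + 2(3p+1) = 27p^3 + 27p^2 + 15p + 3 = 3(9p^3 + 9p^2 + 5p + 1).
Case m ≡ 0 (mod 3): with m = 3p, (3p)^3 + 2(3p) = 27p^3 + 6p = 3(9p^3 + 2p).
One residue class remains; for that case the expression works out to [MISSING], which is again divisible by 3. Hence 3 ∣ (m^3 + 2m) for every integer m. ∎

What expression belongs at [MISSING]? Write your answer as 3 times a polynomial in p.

The residues treated are {1, 0}, so the missing case is m ≡ 2 (mod 3); write m = 3p+2.
Then (3p+2)^3 + 2(3p+2) = 27p^3 + 54p^2 + 42p + 12 = 3(9p^3 + 18p^2 + 14p + 4).

3(9p^3 + 18p^2 + 14p + 4)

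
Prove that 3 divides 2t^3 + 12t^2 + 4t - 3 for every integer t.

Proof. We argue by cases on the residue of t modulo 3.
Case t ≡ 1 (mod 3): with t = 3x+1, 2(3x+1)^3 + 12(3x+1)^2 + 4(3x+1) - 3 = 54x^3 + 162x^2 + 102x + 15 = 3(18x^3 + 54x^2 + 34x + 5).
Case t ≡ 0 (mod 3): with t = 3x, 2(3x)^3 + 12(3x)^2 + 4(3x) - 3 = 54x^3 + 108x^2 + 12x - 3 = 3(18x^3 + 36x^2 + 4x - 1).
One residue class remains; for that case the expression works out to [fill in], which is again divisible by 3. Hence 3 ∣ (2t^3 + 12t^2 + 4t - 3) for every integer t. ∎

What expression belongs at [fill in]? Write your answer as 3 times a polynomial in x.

Only t ≡ 2 (mod 3) is unaccounted for. Put t = 3x+2:
2(3x+2)^3 + 12(3x+2)^2 + 4(3x+2) - 3 expands to 54x^3 + 216x^2 + 228x + 69,
and factoring out 3 leaves 3(18x^3 + 72x^2 + 76x + 23).

3(18x^3 + 72x^2 + 76x + 23)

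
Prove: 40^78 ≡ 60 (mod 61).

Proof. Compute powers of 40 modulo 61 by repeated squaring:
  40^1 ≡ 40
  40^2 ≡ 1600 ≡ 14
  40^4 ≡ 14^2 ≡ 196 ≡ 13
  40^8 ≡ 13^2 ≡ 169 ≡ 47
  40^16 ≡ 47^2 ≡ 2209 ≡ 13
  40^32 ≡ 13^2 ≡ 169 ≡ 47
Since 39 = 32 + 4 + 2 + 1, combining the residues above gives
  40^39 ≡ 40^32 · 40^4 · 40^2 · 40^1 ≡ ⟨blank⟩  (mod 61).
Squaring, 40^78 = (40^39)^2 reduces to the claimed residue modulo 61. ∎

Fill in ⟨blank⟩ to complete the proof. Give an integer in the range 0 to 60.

11

40^32 · 40^4 · 40^2 · 40^1 ≡ 47 · 13 · 14 · 40 = 342160.
342160 mod 61 = 11, so 40^39 ≡ 11 (mod 61).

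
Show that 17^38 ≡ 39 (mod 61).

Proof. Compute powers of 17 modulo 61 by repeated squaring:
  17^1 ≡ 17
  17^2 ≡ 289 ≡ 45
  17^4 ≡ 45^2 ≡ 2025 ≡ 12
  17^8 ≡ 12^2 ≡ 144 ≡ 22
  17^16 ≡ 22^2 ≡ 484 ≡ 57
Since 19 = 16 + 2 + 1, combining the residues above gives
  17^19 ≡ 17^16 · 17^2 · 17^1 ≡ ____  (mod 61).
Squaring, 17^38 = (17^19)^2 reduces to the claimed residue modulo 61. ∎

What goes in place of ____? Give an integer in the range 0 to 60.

Multiply the listed residues: 57 · 45 · 17 = 2565 → 43605.
Reducing modulo 61: 43605 = 714·61 + 51, so 17^19 ≡ 51.

51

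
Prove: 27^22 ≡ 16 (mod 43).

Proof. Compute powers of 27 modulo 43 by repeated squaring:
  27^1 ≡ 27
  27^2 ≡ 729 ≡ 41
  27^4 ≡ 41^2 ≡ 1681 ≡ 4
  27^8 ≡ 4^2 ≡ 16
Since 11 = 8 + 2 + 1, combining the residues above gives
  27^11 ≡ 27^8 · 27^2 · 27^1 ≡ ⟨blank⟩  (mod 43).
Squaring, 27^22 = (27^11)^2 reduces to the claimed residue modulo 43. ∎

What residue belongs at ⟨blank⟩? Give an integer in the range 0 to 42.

39

Multiply the listed residues: 16 · 41 · 27 = 656 → 17712.
Reducing modulo 43: 17712 = 411·43 + 39, so 27^11 ≡ 39.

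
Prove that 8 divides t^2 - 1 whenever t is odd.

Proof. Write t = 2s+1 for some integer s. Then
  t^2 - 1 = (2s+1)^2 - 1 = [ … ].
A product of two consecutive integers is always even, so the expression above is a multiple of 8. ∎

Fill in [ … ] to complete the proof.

(2s+1)^2 - 1 = 4s^2 + 4s + 1 - 1 = 4s^2 + 4s = 4s(s+1).
Since s and s+1 are consecutive, s(s+1) is even, and 4·(even) is a multiple of 8.

4s(s + 1)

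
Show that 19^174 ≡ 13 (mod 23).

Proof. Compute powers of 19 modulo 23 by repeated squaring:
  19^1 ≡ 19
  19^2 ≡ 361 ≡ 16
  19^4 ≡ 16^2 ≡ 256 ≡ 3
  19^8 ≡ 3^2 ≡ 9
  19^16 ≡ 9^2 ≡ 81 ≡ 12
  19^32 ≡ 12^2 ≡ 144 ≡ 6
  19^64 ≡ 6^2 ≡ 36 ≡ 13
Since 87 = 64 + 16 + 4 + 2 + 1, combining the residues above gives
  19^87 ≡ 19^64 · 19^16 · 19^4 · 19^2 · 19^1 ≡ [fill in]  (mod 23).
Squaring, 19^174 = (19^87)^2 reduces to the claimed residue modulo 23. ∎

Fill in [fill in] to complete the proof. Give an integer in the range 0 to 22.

19^64 · 19^16 · 19^4 · 19^2 · 19^1 ≡ 13 · 12 · 3 · 16 · 19 = 142272.
142272 mod 23 = 17, so 19^87 ≡ 17 (mod 23).

17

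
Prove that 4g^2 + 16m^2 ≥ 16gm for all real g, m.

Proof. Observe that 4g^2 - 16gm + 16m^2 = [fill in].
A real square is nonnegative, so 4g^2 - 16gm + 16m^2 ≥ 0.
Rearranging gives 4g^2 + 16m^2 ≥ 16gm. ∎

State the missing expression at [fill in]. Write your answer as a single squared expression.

4g^2 - 16gm + 16m^2 is a perfect-square trinomial: the outer terms are (2g)^2 and (4m)^2, and the cross term is -2·2g·4m.
So 4g^2 - 16gm + 16m^2 = (2g - 4m)^2 ≥ 0.

(2g - 4m)^2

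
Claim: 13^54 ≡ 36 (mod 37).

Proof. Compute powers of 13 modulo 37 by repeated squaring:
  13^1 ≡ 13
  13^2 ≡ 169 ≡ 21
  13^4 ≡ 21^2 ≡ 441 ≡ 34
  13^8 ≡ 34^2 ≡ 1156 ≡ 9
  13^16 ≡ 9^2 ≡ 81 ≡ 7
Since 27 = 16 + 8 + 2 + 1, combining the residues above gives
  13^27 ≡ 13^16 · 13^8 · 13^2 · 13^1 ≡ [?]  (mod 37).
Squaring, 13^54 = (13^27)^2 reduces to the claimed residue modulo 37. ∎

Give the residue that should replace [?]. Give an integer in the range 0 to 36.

31

Multiply the listed residues: 7 · 9 · 21 · 13 = 63 → 1323 → 17199.
Reducing modulo 37: 17199 = 464·37 + 31, so 13^27 ≡ 31.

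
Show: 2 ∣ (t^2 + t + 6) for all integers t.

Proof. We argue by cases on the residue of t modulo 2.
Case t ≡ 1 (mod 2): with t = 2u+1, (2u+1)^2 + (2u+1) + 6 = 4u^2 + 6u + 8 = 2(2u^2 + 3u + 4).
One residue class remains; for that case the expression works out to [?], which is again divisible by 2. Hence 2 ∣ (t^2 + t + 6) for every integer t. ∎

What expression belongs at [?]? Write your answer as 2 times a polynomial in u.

The residues treated are {1}, so the missing case is t ≡ 0 (mod 2); write t = 2u.
Then (2u)^2 + (2u) + 6 = 4u^2 + 2u + 6 = 2(2u^2 + u + 3).

2(2u^2 + u + 3)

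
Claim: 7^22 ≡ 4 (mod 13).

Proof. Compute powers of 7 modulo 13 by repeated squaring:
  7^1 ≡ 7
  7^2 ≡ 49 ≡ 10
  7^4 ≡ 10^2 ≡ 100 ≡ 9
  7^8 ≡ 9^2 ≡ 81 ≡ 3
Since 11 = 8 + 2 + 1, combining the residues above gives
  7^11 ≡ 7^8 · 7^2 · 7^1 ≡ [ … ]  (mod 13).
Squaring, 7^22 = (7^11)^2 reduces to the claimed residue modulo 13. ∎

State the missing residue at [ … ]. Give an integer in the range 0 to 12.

7^8 · 7^2 · 7^1 ≡ 3 · 10 · 7 = 210.
210 mod 13 = 2, so 7^11 ≡ 2 (mod 13).

2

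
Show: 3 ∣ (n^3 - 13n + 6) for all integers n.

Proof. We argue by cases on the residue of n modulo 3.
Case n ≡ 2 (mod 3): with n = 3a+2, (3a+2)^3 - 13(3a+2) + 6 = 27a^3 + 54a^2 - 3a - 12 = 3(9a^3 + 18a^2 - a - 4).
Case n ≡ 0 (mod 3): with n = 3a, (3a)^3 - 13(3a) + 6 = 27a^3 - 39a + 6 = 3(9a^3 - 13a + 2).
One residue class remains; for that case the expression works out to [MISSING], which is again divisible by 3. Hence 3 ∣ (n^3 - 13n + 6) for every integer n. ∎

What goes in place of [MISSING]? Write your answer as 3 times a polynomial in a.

3(9a^3 + 9a^2 - 10a - 2)

Only n ≡ 1 (mod 3) is unaccounted for. Put n = 3a+1:
(3a+1)^3 - 13(3a+1) + 6 expands to 27a^3 + 27a^2 - 30a - 6,
and factoring out 3 leaves 3(9a^3 + 9a^2 - 10a - 2).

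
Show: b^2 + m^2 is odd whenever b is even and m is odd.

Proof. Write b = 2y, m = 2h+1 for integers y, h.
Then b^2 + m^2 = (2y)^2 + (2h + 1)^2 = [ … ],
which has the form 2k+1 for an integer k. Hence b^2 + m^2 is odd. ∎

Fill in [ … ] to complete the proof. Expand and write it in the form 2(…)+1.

Expanding: (2y)^2 + (2h + 1)^2 = 4h^2 + 4h + 4y^2 + 1.
Every term except the constant is even, so this is 2(2h^2 + 2h + 2y^2) + 1,
and 2h^2 + 2h + 2y^2 ∈ ℤ gives the required form.

2(2h^2 + 2h + 2y^2) + 1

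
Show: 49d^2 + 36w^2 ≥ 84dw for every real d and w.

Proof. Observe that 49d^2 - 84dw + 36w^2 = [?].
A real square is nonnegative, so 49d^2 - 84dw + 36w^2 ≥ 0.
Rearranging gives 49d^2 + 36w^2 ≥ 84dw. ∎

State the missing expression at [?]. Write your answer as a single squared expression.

(7d - 6w)^2

The leading and trailing coefficients are 7^2 and 6^2, and 84 = 2·7·6, so the trinomial is (7d - 6w)^2.
Hence 49d^2 - 84dw + 36w^2 ≥ 0.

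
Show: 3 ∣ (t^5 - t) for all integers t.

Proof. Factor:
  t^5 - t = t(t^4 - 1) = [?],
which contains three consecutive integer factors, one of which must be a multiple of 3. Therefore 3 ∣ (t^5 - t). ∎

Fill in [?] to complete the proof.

(t - 1)t(t + 1)(t^2 + 1)

t^4 - 1 = (t^2 - 1)(t^2 + 1), and t^2 - 1 = (t-1)(t+1).
So t(t^4 - 1) = (t - 1)t(t + 1)(t^2 + 1).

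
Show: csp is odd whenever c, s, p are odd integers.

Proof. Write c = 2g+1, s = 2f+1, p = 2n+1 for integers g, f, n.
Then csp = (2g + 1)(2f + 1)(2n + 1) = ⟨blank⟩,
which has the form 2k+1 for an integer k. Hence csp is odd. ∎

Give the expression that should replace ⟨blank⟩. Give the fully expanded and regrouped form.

Expanding: (2g + 1)(2f + 1)(2n + 1) = 8fgn + 4fg + 4fn + 2f + 4gn + 2g + 2n + 1.
Every term except the constant is even, so this is 2(4fgn + 2fg + 2fn + f + 2gn + g + n) + 1,
and 4fgn + 2fg + 2fn + f + 2gn + g + n ∈ ℤ gives the required form.

2(4fgn + 2fg + 2fn + f + 2gn + g + n) + 1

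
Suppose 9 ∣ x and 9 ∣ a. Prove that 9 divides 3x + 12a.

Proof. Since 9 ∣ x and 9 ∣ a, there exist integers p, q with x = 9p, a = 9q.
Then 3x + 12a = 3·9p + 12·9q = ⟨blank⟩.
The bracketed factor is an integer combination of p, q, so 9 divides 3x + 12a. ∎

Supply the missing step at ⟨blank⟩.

Each term has a factor of 9: 3·9p + 12·9q = 9·(3p + 12q).
Since 3p + 12q is an integer, 9 ∣ (3x + 12a).

9(3p + 12q)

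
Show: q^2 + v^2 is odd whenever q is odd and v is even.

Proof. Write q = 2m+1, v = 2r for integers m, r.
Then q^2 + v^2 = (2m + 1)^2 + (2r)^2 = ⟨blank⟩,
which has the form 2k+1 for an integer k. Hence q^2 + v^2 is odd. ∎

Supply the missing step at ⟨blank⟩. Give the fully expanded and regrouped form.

2(2m^2 + 2m + 2r^2) + 1

(2m + 1)^2 + (2r)^2 = 4m^2 + 4m + 4r^2 + 1
= 2(2m^2 + 2m + 2r^2) + 1.
Since 2m^2 + 2m + 2r^2 is an integer, the sum of squares is of the form 2k+1 for an integer k.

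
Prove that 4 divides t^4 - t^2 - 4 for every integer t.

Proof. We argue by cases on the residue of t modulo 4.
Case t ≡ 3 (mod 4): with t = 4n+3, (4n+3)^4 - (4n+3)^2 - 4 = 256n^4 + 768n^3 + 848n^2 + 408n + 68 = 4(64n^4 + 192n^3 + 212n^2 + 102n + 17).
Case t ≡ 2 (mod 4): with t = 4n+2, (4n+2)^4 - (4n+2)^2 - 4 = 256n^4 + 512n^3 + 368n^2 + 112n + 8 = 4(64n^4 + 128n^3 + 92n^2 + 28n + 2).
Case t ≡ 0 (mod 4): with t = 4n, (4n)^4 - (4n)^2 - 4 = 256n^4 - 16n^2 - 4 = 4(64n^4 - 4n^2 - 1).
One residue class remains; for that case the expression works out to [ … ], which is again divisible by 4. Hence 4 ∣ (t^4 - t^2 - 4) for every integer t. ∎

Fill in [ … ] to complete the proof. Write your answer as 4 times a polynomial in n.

4(64n^4 + 64n^3 + 20n^2 + 2n - 1)

Only t ≡ 1 (mod 4) is unaccounted for. Put t = 4n+1:
(4n+1)^4 - (4n+1)^2 - 4 expands to 256n^4 + 256n^3 + 80n^2 + 8n - 4,
and factoring out 4 leaves 4(64n^4 + 64n^3 + 20n^2 + 2n - 1).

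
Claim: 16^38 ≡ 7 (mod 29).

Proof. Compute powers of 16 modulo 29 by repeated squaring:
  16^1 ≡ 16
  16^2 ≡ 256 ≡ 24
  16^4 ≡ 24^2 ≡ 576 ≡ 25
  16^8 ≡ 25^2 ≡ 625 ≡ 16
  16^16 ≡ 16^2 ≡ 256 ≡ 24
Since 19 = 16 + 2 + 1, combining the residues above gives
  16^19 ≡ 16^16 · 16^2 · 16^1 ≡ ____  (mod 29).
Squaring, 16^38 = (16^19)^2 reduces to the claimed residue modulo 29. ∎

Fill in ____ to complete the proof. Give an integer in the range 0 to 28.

23

Multiply the listed residues: 24 · 24 · 16 = 576 → 9216.
Reducing modulo 29: 9216 = 317·29 + 23, so 16^19 ≡ 23.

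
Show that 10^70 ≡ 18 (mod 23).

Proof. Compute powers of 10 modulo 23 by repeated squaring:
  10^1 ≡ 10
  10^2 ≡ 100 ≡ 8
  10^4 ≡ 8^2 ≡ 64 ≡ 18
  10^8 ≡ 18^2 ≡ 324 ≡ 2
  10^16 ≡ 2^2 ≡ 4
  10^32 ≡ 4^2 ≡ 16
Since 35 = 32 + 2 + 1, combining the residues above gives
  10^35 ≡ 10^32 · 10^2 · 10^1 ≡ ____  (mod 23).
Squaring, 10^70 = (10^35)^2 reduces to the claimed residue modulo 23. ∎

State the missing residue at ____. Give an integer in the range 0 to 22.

10^32 · 10^2 · 10^1 ≡ 16 · 8 · 10 = 1280.
1280 mod 23 = 15, so 10^35 ≡ 15 (mod 23).

15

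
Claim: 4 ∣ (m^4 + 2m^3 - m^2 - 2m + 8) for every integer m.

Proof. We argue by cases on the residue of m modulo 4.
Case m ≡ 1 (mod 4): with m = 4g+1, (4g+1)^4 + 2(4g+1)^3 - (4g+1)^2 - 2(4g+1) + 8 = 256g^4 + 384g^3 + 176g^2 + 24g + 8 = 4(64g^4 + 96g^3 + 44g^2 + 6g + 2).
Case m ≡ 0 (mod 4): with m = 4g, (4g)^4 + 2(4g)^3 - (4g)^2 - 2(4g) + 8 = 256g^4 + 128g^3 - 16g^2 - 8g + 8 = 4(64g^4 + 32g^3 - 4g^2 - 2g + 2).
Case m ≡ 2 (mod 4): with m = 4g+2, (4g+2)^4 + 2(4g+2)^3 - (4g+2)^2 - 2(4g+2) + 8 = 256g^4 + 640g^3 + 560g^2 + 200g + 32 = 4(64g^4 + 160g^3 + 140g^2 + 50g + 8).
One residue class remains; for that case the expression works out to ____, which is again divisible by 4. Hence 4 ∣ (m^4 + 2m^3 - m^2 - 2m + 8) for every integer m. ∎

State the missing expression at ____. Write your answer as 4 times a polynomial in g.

4(64g^4 + 224g^3 + 284g^2 + 154g + 32)

The residues treated are {1, 0, 2}, so the missing case is m ≡ 3 (mod 4); write m = 4g+3.
Then (4g+3)^4 + 2(4g+3)^3 - (4g+3)^2 - 2(4g+3) + 8 = 256g^4 + 896g^3 + 1136g^2 + 616g + 128 = 4(64g^4 + 224g^3 + 284g^2 + 154g + 32).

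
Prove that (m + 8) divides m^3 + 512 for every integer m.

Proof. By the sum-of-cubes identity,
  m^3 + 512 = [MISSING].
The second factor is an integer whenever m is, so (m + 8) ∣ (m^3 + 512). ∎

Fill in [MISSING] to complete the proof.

(m + 8)(m^2 - 8m + 64)

a^3 + b^3 = (a + b)(a^2 - ab + b^2). With a = m, b = 8:
m^3 + 512 = (m + 8)(m^2 - 8m + 64).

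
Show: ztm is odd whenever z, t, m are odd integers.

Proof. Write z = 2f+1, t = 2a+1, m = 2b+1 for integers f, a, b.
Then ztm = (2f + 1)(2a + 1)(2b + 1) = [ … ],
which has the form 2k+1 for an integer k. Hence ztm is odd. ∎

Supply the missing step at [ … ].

(2f + 1)(2a + 1)(2b + 1) = 8abf + 4ab + 4af + 2a + 4bf + 2b + 2f + 1
= 2(4abf + 2ab + 2af + a + 2bf + b + f) + 1.
Since 4abf + 2ab + 2af + a + 2bf + b + f is an integer, the product is of the form 2k+1 for an integer k.

2(4abf + 2ab + 2af + a + 2bf + b + f) + 1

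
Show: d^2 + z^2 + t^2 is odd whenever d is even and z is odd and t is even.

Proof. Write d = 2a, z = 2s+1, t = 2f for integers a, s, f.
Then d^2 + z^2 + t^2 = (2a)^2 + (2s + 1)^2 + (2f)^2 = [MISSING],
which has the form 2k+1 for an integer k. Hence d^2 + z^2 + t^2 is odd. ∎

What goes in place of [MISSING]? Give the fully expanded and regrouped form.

Expanding: (2a)^2 + (2s + 1)^2 + (2f)^2 = 4a^2 + 4f^2 + 4s^2 + 4s + 1.
Every term except the constant is even, so this is 2(2a^2 + 2f^2 + 2s^2 + 2s) + 1,
and 2a^2 + 2f^2 + 2s^2 + 2s ∈ ℤ gives the required form.

2(2a^2 + 2f^2 + 2s^2 + 2s) + 1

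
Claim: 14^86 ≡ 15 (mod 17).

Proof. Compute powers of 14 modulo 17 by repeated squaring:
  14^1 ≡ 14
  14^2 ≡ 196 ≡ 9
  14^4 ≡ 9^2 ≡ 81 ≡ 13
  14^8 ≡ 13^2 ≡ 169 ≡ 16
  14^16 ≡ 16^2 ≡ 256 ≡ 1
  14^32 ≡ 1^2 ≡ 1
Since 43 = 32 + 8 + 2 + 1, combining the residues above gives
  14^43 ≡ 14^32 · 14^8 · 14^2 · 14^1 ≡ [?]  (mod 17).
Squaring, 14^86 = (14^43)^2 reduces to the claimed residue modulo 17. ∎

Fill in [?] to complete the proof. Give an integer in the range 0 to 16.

Multiply the listed residues: 1 · 16 · 9 · 14 = 16 → 144 → 2016.
Reducing modulo 17: 2016 = 118·17 + 10, so 14^43 ≡ 10.

10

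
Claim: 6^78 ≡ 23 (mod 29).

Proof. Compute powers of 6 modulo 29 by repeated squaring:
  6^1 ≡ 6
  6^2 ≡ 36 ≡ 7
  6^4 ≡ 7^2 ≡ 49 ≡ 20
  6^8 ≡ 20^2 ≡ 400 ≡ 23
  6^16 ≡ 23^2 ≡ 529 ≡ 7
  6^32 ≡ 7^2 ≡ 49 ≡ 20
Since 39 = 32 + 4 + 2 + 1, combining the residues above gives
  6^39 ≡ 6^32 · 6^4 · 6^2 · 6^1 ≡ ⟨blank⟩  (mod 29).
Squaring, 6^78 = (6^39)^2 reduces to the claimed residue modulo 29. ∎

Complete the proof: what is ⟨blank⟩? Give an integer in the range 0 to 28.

6^32 · 6^4 · 6^2 · 6^1 ≡ 20 · 20 · 7 · 6 = 16800.
16800 mod 29 = 9, so 6^39 ≡ 9 (mod 29).

9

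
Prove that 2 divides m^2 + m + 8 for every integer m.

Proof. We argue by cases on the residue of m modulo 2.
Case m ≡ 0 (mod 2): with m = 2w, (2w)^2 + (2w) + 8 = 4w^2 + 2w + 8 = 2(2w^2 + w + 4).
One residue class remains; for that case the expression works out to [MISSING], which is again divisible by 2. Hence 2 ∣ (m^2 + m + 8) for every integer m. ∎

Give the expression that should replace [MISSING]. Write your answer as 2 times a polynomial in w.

2(2w^2 + 3w + 5)

The residues treated are {0}, so the missing case is m ≡ 1 (mod 2); write m = 2w+1.
Then (2w+1)^2 + (2w+1) + 8 = 4w^2 + 6w + 10 = 2(2w^2 + 3w + 5).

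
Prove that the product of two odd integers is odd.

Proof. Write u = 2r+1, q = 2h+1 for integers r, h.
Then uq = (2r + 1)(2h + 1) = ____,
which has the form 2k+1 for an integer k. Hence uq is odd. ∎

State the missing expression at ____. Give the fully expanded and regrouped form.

2(2hr + h + r) + 1

Expanding: (2r + 1)(2h + 1) = 4hr + 2h + 2r + 1.
Every term except the constant is even, so this is 2(2hr + h + r) + 1,
and 2hr + h + r ∈ ℤ gives the required form.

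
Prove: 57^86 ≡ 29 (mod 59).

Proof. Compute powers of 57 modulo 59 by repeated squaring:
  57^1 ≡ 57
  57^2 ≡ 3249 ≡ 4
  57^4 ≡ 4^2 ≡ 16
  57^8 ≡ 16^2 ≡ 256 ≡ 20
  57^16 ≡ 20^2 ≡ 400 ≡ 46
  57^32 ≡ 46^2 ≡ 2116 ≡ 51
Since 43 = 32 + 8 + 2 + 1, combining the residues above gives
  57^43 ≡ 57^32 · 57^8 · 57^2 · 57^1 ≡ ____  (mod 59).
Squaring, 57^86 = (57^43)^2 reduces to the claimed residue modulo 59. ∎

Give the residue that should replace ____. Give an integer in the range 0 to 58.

41

Multiply the listed residues: 51 · 20 · 4 · 57 = 1020 → 4080 → 232560.
Reducing modulo 59: 232560 = 3941·59 + 41, so 57^43 ≡ 41.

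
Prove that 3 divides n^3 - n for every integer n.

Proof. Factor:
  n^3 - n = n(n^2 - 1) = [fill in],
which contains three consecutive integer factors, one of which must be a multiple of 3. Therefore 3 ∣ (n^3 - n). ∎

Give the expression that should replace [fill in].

n(n^2 - 1) = n(n - 1)(n + 1) = (n - 1)n(n + 1).
These three factors are consecutive integers, so their product is divisible by 3.

(n - 1)n(n + 1)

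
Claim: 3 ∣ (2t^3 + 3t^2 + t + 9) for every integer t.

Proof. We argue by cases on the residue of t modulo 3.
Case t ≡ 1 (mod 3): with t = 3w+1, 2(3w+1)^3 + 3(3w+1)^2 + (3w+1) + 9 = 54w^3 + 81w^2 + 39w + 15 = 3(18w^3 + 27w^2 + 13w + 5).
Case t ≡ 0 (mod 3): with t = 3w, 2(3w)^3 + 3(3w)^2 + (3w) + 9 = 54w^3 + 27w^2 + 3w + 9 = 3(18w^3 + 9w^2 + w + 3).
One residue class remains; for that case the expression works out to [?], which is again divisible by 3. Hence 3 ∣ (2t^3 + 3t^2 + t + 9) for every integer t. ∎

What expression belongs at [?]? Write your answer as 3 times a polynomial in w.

Only t ≡ 2 (mod 3) is unaccounted for. Put t = 3w+2:
2(3w+2)^3 + 3(3w+2)^2 + (3w+2) + 9 expands to 54w^3 + 135w^2 + 111w + 39,
and factoring out 3 leaves 3(18w^3 + 45w^2 + 37w + 13).

3(18w^3 + 45w^2 + 37w + 13)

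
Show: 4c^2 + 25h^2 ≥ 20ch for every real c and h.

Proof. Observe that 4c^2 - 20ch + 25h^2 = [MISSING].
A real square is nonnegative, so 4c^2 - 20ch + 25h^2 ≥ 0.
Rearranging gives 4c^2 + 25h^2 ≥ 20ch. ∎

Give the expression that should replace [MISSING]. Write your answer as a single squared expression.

(2c - 5h)^2

The leading and trailing coefficients are 2^2 and 5^2, and 20 = 2·2·5, so the trinomial is (2c - 5h)^2.
Hence 4c^2 - 20ch + 25h^2 ≥ 0.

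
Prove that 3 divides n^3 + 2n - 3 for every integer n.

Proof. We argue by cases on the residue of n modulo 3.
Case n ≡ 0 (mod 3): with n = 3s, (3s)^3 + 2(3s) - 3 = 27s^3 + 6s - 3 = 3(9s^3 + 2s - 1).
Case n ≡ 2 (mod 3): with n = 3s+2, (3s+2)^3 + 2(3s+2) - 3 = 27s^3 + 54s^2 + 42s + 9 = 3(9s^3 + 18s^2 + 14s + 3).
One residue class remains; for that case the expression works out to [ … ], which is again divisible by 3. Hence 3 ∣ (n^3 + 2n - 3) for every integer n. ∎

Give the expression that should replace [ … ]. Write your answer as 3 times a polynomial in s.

3(9s^3 + 9s^2 + 5s)

Only n ≡ 1 (mod 3) is unaccounted for. Put n = 3s+1:
(3s+1)^3 + 2(3s+1) - 3 expands to 27s^3 + 27s^2 + 15s,
and factoring out 3 leaves 3(9s^3 + 9s^2 + 5s).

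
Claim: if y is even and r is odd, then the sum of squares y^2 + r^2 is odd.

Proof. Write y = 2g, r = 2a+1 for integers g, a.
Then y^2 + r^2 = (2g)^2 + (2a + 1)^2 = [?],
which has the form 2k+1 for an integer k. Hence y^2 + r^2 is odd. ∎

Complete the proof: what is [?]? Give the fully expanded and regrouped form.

2(2a^2 + 2a + 2g^2) + 1

(2g)^2 + (2a + 1)^2 = 4a^2 + 4a + 4g^2 + 1
= 2(2a^2 + 2a + 2g^2) + 1.
Since 2a^2 + 2a + 2g^2 is an integer, the sum of squares is of the form 2k+1 for an integer k.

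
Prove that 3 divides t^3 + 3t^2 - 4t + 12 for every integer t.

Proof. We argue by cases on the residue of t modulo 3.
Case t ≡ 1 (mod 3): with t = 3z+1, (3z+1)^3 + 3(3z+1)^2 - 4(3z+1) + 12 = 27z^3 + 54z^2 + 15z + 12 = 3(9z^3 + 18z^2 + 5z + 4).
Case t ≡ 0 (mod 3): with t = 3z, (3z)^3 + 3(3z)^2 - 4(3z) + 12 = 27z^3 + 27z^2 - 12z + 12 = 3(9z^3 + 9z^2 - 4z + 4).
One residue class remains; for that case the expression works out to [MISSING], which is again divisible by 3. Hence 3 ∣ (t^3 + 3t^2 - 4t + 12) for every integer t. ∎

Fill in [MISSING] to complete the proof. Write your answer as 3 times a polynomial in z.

3(9z^3 + 27z^2 + 20z + 8)

The residues treated are {1, 0}, so the missing case is t ≡ 2 (mod 3); write t = 3z+2.
Then (3z+2)^3 + 3(3z+2)^2 - 4(3z+2) + 12 = 27z^3 + 81z^2 + 60z + 24 = 3(9z^3 + 27z^2 + 20z + 8).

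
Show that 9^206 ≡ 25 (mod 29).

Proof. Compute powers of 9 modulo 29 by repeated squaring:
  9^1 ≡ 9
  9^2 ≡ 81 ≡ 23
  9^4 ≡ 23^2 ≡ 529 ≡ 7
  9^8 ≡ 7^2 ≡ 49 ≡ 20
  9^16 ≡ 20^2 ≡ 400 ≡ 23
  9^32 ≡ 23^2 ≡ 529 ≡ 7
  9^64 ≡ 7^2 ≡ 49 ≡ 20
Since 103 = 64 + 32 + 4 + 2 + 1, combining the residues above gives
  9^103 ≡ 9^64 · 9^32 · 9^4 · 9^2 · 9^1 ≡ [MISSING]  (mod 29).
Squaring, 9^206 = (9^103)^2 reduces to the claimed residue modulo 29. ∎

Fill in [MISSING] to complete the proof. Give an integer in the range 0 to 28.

Multiply the listed residues: 20 · 7 · 7 · 23 · 9 = 140 → 980 → 22540 → 202860.
Reducing modulo 29: 202860 = 6995·29 + 5, so 9^103 ≡ 5.

5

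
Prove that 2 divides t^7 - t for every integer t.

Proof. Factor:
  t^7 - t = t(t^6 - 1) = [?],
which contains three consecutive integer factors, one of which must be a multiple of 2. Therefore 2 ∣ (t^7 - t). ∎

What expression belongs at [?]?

t^6 - 1 = (t^2 - 1)(t^4 + t^2 + 1), and t^2 - 1 = (t-1)(t+1).
So t(t^6 - 1) = (t - 1)t(t + 1)(t^4 + t^2 + 1).

(t - 1)t(t + 1)(t^4 + t^2 + 1)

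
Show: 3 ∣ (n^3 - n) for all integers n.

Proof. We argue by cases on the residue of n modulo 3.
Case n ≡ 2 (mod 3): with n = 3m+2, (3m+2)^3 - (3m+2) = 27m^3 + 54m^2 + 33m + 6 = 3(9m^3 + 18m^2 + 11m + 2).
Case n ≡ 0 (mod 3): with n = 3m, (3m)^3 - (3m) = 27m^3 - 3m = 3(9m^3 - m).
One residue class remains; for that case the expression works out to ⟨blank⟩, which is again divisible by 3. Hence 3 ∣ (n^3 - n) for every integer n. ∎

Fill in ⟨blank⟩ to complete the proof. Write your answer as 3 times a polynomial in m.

Only n ≡ 1 (mod 3) is unaccounted for. Put n = 3m+1:
(3m+1)^3 - (3m+1) expands to 27m^3 + 27m^2 + 6m,
and factoring out 3 leaves 3(9m^3 + 9m^2 + 2m).

3(9m^3 + 9m^2 + 2m)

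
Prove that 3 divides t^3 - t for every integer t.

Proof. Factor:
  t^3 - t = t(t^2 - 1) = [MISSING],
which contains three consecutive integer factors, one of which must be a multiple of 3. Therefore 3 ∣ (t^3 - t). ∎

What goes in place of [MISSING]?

(t - 1)t(t + 1)

t(t^2 - 1) = t(t - 1)(t + 1) = (t - 1)t(t + 1).
These three factors are consecutive integers, so their product is divisible by 3.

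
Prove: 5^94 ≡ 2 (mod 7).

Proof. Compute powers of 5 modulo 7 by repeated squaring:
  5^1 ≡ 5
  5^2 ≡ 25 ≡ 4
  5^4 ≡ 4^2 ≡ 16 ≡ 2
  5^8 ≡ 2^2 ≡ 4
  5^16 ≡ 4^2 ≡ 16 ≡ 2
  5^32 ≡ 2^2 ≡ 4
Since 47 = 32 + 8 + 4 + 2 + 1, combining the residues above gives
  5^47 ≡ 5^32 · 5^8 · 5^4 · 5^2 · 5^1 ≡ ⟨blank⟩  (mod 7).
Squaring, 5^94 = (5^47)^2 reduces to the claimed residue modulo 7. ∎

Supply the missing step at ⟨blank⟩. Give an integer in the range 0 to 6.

3

Multiply the listed residues: 4 · 4 · 2 · 4 · 5 = 16 → 32 → 128 → 640.
Reducing modulo 7: 640 = 91·7 + 3, so 5^47 ≡ 3.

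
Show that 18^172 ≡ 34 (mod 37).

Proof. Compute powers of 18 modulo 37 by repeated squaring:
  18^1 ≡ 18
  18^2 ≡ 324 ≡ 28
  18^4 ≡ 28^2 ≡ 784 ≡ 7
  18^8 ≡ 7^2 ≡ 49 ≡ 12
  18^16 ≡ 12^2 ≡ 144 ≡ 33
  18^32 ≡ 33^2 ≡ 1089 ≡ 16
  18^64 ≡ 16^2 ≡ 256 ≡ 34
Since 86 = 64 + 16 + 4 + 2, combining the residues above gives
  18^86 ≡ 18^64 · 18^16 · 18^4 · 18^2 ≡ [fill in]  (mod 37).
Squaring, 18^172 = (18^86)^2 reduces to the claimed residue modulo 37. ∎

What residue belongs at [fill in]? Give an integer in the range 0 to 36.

21

18^64 · 18^16 · 18^4 · 18^2 ≡ 34 · 33 · 7 · 28 = 219912.
219912 mod 37 = 21, so 18^86 ≡ 21 (mod 37).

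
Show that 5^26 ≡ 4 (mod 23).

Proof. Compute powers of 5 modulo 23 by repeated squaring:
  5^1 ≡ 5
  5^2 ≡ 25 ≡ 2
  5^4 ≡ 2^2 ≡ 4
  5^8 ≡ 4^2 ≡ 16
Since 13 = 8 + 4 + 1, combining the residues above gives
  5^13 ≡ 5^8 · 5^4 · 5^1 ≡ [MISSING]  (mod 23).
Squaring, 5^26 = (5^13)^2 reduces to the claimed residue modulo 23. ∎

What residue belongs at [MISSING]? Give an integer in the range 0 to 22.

21

Multiply the listed residues: 16 · 4 · 5 = 64 → 320.
Reducing modulo 23: 320 = 13·23 + 21, so 5^13 ≡ 21.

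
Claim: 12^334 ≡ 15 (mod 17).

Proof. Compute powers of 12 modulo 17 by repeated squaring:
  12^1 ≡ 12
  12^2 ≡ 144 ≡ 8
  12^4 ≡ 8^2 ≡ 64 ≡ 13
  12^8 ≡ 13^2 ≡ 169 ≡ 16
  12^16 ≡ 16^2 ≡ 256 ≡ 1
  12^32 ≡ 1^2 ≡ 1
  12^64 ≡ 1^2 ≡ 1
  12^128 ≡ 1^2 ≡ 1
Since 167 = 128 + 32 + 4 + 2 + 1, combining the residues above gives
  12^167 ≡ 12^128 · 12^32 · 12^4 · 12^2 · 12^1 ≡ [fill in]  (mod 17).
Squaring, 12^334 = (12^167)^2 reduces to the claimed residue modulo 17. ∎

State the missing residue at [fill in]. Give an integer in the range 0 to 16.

Multiply the listed residues: 1 · 1 · 13 · 8 · 12 = 1 → 13 → 104 → 1248.
Reducing modulo 17: 1248 = 73·17 + 7, so 12^167 ≡ 7.

7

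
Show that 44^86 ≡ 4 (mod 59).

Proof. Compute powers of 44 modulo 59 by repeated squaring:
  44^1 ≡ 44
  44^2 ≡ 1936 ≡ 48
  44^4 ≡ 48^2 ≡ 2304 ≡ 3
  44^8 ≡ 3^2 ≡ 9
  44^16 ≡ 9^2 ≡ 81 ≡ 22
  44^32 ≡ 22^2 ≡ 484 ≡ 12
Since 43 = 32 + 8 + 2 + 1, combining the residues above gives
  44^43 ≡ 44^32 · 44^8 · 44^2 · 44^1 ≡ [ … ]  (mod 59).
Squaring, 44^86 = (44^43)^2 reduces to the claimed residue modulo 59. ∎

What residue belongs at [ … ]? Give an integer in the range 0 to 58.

Multiply the listed residues: 12 · 9 · 48 · 44 = 108 → 5184 → 228096.
Reducing modulo 59: 228096 = 3866·59 + 2, so 44^43 ≡ 2.

2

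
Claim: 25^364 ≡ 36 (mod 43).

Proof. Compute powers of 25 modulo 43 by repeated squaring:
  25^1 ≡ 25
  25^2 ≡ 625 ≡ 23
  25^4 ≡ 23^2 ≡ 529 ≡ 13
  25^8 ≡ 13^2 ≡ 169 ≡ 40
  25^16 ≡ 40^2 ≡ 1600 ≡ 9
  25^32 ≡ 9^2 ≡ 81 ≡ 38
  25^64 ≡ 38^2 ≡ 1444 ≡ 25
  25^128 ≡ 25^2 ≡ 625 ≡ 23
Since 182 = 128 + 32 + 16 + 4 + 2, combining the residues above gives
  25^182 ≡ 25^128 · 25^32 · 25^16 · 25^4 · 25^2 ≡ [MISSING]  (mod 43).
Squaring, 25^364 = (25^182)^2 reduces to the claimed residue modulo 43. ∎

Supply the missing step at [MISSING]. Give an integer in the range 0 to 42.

Multiply the listed residues: 23 · 38 · 9 · 13 · 23 = 874 → 7866 → 102258 → 2351934.
Reducing modulo 43: 2351934 = 54696·43 + 6, so 25^182 ≡ 6.

6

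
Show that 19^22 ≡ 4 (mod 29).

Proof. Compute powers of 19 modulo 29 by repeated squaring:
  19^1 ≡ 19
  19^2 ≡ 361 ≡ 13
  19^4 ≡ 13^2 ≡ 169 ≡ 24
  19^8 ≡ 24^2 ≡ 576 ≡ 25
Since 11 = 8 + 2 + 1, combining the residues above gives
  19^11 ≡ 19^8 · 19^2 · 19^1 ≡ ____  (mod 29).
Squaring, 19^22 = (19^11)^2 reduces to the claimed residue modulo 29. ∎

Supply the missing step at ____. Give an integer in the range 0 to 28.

27

Multiply the listed residues: 25 · 13 · 19 = 325 → 6175.
Reducing modulo 29: 6175 = 212·29 + 27, so 19^11 ≡ 27.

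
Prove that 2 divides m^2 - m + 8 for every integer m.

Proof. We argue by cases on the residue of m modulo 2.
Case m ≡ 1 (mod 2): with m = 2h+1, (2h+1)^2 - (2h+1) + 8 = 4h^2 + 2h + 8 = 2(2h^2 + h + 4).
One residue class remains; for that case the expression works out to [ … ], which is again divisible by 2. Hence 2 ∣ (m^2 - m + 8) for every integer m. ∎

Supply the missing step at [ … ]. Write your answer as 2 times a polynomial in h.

2(2h^2 - h + 4)

Only m ≡ 0 (mod 2) is unaccounted for. Put m = 2h:
(2h)^2 - (2h) + 8 expands to 4h^2 - 2h + 8,
and factoring out 2 leaves 2(2h^2 - h + 4).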